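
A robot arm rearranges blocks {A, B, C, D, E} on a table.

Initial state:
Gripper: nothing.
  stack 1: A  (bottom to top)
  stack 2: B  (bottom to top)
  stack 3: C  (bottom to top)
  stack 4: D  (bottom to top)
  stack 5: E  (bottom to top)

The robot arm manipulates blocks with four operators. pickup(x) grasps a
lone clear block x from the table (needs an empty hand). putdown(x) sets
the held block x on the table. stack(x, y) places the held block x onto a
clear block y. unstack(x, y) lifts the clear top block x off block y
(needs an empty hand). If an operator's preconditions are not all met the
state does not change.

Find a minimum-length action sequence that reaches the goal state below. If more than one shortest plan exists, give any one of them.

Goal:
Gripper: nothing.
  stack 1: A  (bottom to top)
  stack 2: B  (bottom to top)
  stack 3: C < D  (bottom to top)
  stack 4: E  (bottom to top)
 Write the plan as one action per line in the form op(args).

pickup(D)
stack(D, C)

step 1 (pickup(D)): towers=[A; B; C; E] holding=D
step 2 (stack(D, C)): towers=[A; B; C/D; E] holding=-
goal check: towers=[A; B; C/D; E] holding=- — reached (length 2, optimal by BFS)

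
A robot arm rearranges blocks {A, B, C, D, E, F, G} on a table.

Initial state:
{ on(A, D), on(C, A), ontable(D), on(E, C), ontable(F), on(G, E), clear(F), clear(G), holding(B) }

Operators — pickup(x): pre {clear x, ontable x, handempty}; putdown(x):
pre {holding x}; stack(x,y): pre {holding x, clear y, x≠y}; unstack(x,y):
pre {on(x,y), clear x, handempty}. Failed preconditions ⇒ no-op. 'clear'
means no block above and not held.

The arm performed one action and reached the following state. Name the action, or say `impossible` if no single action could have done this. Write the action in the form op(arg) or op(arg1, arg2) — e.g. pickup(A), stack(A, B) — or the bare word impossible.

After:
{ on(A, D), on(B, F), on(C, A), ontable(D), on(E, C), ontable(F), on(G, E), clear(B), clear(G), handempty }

target: towers=[D/A/C/E/G; F/B] holding=-
        putdown(B) → towers=[B; D/A/C/E/G; F] holding=-
       stack(B, F) → towers=[D/A/C/E/G; F/B] holding=-  ← match
       stack(B, G) → towers=[D/A/C/E/G/B; F] holding=-

stack(B, F)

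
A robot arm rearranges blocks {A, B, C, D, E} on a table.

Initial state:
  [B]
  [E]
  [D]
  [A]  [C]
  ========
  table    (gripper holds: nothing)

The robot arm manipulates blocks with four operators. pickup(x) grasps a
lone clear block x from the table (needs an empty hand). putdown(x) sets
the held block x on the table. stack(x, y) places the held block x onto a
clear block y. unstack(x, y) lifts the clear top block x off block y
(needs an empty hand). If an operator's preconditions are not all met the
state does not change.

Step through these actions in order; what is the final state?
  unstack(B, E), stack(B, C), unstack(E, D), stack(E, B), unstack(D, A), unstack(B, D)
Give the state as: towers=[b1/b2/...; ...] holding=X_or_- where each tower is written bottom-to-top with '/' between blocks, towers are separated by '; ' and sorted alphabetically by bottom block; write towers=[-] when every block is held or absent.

towers=[A; C/B/E] holding=D

step 1 (unstack(B, E)): towers=[A/D/E; C] holding=B
step 2 (stack(B, C)): towers=[A/D/E; C/B] holding=-
step 3 (unstack(E, D)): towers=[A/D; C/B] holding=E
step 4 (stack(E, B)): towers=[A/D; C/B/E] holding=-
step 5 (unstack(D, A)): towers=[A; C/B/E] holding=D
step 6 (unstack(B, D)) [no-op]: towers=[A; C/B/E] holding=D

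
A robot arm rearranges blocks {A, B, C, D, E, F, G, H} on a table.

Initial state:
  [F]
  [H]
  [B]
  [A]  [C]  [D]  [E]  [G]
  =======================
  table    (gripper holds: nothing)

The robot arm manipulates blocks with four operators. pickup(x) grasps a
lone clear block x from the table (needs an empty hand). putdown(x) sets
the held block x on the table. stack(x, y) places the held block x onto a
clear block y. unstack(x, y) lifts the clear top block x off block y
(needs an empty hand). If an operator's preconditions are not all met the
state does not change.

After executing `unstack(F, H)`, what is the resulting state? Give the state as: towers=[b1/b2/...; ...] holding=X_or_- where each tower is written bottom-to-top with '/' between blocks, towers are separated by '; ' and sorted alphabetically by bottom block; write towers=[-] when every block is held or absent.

before: towers=[A/B/H/F; C; D; E; G] holding=-
pre[unstack(F, H)]: on(F,H) ok, clear(F) ok, handempty ok
all met → apply unstack(F, H)
after:  towers=[A/B/H; C; D; E; G] holding=F

towers=[A/B/H; C; D; E; G] holding=F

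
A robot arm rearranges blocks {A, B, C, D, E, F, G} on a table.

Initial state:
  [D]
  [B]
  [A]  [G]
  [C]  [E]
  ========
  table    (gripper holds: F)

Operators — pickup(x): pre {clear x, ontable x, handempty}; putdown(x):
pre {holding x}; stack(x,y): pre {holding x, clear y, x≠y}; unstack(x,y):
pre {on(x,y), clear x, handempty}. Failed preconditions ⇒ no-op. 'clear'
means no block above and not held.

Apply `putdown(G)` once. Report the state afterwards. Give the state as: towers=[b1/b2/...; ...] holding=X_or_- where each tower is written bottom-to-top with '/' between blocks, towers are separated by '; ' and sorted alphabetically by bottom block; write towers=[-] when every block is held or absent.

before: towers=[C/A/B/D; E/G] holding=F
pre[putdown(G)]: holding(G) no
holding(G) unmet → putdown(G) is a no-op
after:  towers=[C/A/B/D; E/G] holding=F

towers=[C/A/B/D; E/G] holding=F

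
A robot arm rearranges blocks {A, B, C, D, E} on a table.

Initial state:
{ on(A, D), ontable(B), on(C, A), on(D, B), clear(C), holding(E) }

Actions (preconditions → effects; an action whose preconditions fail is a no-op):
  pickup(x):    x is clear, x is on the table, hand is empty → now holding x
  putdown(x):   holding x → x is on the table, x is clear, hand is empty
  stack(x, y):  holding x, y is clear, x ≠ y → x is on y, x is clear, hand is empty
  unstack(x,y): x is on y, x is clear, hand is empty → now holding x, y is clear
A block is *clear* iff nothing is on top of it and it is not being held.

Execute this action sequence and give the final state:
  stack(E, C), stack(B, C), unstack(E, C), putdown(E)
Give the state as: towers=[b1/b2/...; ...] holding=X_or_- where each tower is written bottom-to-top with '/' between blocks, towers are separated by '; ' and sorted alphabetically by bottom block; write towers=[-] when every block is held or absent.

step 1 (stack(E, C)): towers=[B/D/A/C/E] holding=-
step 2 (stack(B, C)) [no-op]: towers=[B/D/A/C/E] holding=-
step 3 (unstack(E, C)): towers=[B/D/A/C] holding=E
step 4 (putdown(E)): towers=[B/D/A/C; E] holding=-

towers=[B/D/A/C; E] holding=-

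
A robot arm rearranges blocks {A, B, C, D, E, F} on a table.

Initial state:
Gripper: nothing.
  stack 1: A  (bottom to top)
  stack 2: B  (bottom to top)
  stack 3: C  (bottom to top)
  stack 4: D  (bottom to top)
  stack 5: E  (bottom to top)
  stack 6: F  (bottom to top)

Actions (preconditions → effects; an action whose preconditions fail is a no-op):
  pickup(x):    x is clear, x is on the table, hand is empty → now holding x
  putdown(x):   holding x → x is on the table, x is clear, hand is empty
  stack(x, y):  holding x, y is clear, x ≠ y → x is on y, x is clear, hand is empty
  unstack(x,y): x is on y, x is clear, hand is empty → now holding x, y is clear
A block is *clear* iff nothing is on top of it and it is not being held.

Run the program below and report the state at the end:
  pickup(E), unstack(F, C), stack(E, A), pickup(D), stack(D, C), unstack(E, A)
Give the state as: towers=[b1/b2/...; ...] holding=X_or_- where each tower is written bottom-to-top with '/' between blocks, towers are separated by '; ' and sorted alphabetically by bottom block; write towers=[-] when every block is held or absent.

step 1 (pickup(E)): towers=[A; B; C; D; F] holding=E
step 2 (unstack(F, C)) [no-op]: towers=[A; B; C; D; F] holding=E
step 3 (stack(E, A)): towers=[A/E; B; C; D; F] holding=-
step 4 (pickup(D)): towers=[A/E; B; C; F] holding=D
step 5 (stack(D, C)): towers=[A/E; B; C/D; F] holding=-
step 6 (unstack(E, A)): towers=[A; B; C/D; F] holding=E

towers=[A; B; C/D; F] holding=E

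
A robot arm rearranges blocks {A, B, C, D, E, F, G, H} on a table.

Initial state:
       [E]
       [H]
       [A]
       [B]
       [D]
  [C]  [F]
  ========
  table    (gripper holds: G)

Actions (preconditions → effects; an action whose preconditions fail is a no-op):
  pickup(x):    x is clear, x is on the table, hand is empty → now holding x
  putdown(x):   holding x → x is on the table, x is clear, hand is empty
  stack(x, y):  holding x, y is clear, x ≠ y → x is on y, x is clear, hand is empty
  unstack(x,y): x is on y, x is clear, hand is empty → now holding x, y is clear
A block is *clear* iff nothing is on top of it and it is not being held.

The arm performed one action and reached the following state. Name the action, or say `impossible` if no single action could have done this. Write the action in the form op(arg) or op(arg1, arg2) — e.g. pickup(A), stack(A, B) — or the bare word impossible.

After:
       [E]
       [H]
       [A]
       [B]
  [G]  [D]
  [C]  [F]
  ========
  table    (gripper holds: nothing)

target: towers=[C/G; F/D/B/A/H/E] holding=-
        putdown(G) → towers=[C; F/D/B/A/H/E; G] holding=-
       stack(G, E) → towers=[C; F/D/B/A/H/E/G] holding=-
       stack(G, C) → towers=[C/G; F/D/B/A/H/E] holding=-  ← match

stack(G, C)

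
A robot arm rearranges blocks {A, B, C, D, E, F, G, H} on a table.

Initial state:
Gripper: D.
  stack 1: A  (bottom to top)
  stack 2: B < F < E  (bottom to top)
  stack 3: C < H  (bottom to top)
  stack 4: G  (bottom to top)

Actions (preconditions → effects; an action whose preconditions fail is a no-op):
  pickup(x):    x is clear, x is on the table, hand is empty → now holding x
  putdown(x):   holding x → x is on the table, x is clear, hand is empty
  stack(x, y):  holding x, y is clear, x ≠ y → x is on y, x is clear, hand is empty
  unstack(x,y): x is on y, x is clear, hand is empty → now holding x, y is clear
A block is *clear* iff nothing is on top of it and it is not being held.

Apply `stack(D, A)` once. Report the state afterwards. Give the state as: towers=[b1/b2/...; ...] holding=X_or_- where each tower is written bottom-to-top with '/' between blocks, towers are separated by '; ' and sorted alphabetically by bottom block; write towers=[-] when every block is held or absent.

before: towers=[A; B/F/E; C/H; G] holding=D
pre[stack(D, A)]: holding(D) ok, clear(A) ok, D≠A ok
all met → apply stack(D, A)
after:  towers=[A/D; B/F/E; C/H; G] holding=-

towers=[A/D; B/F/E; C/H; G] holding=-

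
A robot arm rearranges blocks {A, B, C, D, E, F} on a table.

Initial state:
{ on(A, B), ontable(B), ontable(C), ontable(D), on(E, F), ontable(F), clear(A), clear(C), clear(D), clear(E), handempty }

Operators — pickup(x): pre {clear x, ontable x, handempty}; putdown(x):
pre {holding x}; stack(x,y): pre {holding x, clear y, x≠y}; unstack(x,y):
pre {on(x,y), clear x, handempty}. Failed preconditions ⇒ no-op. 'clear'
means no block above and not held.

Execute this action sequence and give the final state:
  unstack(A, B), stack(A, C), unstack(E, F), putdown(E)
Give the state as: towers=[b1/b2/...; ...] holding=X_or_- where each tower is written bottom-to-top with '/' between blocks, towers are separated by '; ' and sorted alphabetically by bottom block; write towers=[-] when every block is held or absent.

towers=[B; C/A; D; E; F] holding=-

step 1 (unstack(A, B)): towers=[B; C; D; F/E] holding=A
step 2 (stack(A, C)): towers=[B; C/A; D; F/E] holding=-
step 3 (unstack(E, F)): towers=[B; C/A; D; F] holding=E
step 4 (putdown(E)): towers=[B; C/A; D; E; F] holding=-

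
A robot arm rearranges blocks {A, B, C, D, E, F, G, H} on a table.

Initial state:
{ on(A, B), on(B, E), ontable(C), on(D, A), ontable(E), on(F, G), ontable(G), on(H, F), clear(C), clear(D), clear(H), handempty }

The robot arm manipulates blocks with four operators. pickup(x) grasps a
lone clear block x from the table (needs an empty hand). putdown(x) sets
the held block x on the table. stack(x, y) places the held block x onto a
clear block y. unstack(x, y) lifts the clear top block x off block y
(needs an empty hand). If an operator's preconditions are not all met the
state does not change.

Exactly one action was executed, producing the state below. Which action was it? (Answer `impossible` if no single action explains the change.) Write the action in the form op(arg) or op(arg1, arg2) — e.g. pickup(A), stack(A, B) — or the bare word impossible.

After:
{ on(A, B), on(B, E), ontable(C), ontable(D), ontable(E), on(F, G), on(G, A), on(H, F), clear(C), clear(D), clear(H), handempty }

impossible

target: towers=[C; D; E/B/A/G/F/H] holding=-
     unstack(H, F) → towers=[C; E/B/A/D; G/F] holding=H
     unstack(D, A) → towers=[C; E/B/A; G/F/H] holding=D
         pickup(C) → towers=[E/B/A/D; G/F/H] holding=C
none of the 3 applicable actions match → impossible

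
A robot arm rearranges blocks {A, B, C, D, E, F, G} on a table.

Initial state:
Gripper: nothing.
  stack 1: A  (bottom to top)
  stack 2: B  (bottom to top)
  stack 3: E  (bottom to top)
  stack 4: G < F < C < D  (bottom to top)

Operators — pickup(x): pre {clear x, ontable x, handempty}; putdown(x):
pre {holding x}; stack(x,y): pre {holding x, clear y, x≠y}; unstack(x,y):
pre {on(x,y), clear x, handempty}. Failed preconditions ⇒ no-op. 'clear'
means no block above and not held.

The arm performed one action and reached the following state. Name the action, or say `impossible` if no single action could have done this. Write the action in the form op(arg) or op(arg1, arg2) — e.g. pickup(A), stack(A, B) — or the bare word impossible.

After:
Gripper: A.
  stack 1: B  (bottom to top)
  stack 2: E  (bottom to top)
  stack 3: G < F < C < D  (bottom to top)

pickup(A)

target: towers=[B; E; G/F/C/D] holding=A
         pickup(B) → towers=[A; E; G/F/C/D] holding=B
     unstack(D, C) → towers=[A; B; E; G/F/C] holding=D
         pickup(A) → towers=[B; E; G/F/C/D] holding=A  ← match
         pickup(E) → towers=[A; B; G/F/C/D] holding=E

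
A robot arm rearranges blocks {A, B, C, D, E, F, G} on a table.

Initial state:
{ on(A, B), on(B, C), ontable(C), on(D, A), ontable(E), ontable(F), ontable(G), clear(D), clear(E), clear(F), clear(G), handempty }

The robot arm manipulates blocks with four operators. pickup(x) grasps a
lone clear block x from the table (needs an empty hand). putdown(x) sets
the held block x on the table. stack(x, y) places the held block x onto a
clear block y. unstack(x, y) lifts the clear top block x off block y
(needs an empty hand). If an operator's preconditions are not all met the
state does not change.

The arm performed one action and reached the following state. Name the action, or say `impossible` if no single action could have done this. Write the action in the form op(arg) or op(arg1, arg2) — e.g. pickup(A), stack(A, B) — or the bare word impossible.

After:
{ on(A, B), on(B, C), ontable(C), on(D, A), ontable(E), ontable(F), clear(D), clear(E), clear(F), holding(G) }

pickup(G)

target: towers=[C/B/A/D; E; F] holding=G
         pickup(F) → towers=[C/B/A/D; E; G] holding=F
         pickup(G) → towers=[C/B/A/D; E; F] holding=G  ← match
     unstack(D, A) → towers=[C/B/A; E; F; G] holding=D
         pickup(E) → towers=[C/B/A/D; F; G] holding=E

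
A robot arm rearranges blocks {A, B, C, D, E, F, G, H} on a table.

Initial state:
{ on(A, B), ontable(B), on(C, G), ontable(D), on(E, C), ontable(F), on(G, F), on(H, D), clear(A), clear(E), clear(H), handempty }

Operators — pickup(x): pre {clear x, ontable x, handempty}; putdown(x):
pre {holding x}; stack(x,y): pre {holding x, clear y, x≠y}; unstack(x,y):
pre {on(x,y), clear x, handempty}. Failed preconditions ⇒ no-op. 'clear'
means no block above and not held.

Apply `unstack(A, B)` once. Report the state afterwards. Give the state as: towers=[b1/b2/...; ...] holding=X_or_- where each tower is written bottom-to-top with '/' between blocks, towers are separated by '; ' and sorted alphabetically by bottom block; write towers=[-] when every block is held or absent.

towers=[B; D/H; F/G/C/E] holding=A

before: towers=[B/A; D/H; F/G/C/E] holding=-
pre[unstack(A, B)]: on(A,B) ✓, clear(A) ✓, handempty ✓
all met → apply unstack(A, B)
after:  towers=[B; D/H; F/G/C/E] holding=A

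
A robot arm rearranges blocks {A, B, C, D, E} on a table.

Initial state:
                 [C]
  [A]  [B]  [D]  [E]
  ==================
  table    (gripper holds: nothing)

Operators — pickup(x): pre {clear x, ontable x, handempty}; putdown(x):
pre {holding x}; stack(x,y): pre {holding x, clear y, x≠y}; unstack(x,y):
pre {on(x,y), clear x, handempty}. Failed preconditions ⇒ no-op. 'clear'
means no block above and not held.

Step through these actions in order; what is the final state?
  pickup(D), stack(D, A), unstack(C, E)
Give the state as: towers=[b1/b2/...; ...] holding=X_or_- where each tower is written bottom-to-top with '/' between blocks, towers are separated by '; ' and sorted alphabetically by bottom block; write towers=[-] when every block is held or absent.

towers=[A/D; B; E] holding=C

step 1 (pickup(D)): towers=[A; B; E/C] holding=D
step 2 (stack(D, A)): towers=[A/D; B; E/C] holding=-
step 3 (unstack(C, E)): towers=[A/D; B; E] holding=C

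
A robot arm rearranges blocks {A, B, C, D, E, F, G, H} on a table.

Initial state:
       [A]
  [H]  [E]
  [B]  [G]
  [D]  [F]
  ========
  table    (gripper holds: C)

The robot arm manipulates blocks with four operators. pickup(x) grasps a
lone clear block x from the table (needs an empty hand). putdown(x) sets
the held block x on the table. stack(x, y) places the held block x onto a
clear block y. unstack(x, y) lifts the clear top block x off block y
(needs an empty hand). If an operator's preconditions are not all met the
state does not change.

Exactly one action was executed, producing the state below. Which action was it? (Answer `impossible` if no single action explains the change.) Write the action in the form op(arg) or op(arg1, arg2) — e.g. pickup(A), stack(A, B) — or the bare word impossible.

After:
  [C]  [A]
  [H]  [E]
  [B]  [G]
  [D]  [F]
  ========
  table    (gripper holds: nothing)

target: towers=[D/B/H/C; F/G/E/A] holding=-
        putdown(C) → towers=[C; D/B/H; F/G/E/A] holding=-
       stack(C, A) → towers=[D/B/H; F/G/E/A/C] holding=-
       stack(C, H) → towers=[D/B/H/C; F/G/E/A] holding=-  ← match

stack(C, H)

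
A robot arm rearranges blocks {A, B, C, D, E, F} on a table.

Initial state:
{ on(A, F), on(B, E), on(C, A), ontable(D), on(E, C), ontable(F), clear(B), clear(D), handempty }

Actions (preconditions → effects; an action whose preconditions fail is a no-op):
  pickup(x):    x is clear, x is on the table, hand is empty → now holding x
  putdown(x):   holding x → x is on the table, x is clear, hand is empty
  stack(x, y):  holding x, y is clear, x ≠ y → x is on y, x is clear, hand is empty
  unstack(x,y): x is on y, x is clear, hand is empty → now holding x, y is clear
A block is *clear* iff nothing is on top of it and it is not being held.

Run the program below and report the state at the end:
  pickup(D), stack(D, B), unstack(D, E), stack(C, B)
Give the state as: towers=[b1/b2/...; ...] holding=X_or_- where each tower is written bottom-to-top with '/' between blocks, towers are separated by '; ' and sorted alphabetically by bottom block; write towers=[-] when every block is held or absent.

towers=[F/A/C/E/B/D] holding=-

step 1 (pickup(D)): towers=[F/A/C/E/B] holding=D
step 2 (stack(D, B)): towers=[F/A/C/E/B/D] holding=-
step 3 (unstack(D, E)) [no-op]: towers=[F/A/C/E/B/D] holding=-
step 4 (stack(C, B)) [no-op]: towers=[F/A/C/E/B/D] holding=-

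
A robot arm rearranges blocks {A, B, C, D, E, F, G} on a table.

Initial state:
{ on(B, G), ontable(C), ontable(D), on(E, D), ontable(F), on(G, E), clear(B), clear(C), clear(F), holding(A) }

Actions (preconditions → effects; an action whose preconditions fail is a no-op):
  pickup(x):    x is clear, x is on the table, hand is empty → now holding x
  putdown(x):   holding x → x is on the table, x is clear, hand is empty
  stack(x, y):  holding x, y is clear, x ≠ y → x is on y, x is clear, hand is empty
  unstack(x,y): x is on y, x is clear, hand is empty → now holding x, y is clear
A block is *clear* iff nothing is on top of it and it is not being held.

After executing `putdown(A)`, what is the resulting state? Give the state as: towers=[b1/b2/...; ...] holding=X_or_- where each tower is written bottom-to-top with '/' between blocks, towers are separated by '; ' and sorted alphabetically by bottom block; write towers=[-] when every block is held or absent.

before: towers=[C; D/E/G/B; F] holding=A
pre[putdown(A)]: holding(A) yes
all met → apply putdown(A)
after:  towers=[A; C; D/E/G/B; F] holding=-

towers=[A; C; D/E/G/B; F] holding=-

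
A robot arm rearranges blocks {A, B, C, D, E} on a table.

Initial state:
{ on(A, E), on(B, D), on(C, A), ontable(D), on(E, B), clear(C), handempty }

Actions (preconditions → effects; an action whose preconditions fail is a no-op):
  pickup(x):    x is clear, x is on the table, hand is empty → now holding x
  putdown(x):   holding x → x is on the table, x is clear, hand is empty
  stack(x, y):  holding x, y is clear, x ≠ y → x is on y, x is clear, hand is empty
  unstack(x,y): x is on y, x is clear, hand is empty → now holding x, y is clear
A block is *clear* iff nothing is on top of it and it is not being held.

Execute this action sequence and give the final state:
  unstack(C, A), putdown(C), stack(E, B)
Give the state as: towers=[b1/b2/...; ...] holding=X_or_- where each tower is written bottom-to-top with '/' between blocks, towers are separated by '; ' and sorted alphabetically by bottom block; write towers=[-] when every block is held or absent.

towers=[C; D/B/E/A] holding=-

step 1 (unstack(C, A)): towers=[D/B/E/A] holding=C
step 2 (putdown(C)): towers=[C; D/B/E/A] holding=-
step 3 (stack(E, B)) [no-op]: towers=[C; D/B/E/A] holding=-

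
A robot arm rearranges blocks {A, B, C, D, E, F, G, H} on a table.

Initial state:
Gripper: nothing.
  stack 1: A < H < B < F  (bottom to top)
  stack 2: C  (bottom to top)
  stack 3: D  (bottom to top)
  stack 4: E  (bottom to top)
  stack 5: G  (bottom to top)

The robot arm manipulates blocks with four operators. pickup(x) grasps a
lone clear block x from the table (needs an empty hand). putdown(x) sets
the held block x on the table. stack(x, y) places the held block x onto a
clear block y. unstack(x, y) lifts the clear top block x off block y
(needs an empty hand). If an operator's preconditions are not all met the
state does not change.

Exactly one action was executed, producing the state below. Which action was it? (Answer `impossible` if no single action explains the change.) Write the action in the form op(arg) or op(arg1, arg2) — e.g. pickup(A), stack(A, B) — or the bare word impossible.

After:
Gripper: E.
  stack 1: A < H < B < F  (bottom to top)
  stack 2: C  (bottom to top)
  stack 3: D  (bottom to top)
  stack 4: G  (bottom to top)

pickup(E)

target: towers=[A/H/B/F; C; D; G] holding=E
         pickup(G) → towers=[A/H/B/F; C; D; E] holding=G
         pickup(E) → towers=[A/H/B/F; C; D; G] holding=E  ← match
     unstack(F, B) → towers=[A/H/B; C; D; E; G] holding=F
         pickup(D) → towers=[A/H/B/F; C; E; G] holding=D
         pickup(C) → towers=[A/H/B/F; D; E; G] holding=C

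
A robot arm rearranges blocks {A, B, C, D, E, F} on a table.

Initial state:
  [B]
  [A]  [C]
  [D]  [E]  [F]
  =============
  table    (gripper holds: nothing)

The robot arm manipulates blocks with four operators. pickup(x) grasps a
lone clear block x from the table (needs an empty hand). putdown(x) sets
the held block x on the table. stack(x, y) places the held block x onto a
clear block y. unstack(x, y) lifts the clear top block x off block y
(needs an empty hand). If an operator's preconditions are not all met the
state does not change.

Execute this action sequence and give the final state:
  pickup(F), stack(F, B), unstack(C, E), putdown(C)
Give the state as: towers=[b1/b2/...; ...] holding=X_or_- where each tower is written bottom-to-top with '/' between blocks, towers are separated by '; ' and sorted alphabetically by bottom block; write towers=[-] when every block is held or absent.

towers=[C; D/A/B/F; E] holding=-

step 1 (pickup(F)): towers=[D/A/B; E/C] holding=F
step 2 (stack(F, B)): towers=[D/A/B/F; E/C] holding=-
step 3 (unstack(C, E)): towers=[D/A/B/F; E] holding=C
step 4 (putdown(C)): towers=[C; D/A/B/F; E] holding=-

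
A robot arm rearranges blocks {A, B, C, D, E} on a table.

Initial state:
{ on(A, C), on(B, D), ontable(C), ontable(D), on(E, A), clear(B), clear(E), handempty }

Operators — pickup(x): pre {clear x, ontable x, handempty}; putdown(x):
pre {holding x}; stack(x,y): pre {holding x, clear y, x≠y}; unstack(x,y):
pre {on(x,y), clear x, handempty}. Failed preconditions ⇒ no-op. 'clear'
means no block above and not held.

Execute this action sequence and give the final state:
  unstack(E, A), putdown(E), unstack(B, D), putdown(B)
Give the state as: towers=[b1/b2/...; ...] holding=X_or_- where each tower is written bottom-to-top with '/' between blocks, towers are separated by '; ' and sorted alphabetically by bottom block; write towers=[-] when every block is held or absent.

step 1 (unstack(E, A)): towers=[C/A; D/B] holding=E
step 2 (putdown(E)): towers=[C/A; D/B; E] holding=-
step 3 (unstack(B, D)): towers=[C/A; D; E] holding=B
step 4 (putdown(B)): towers=[B; C/A; D; E] holding=-

towers=[B; C/A; D; E] holding=-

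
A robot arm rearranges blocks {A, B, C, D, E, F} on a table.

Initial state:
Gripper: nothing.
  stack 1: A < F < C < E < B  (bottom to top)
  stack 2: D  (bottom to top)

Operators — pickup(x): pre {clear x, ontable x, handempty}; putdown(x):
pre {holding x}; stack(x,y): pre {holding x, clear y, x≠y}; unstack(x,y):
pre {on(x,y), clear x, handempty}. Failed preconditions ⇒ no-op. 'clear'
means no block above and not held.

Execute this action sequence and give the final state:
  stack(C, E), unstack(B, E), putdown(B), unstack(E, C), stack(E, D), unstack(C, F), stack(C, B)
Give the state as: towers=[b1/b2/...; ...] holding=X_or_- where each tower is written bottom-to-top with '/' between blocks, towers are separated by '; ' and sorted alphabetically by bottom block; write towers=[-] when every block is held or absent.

towers=[A/F; B/C; D/E] holding=-

step 1 (stack(C, E)) [no-op]: towers=[A/F/C/E/B; D] holding=-
step 2 (unstack(B, E)): towers=[A/F/C/E; D] holding=B
step 3 (putdown(B)): towers=[A/F/C/E; B; D] holding=-
step 4 (unstack(E, C)): towers=[A/F/C; B; D] holding=E
step 5 (stack(E, D)): towers=[A/F/C; B; D/E] holding=-
step 6 (unstack(C, F)): towers=[A/F; B; D/E] holding=C
step 7 (stack(C, B)): towers=[A/F; B/C; D/E] holding=-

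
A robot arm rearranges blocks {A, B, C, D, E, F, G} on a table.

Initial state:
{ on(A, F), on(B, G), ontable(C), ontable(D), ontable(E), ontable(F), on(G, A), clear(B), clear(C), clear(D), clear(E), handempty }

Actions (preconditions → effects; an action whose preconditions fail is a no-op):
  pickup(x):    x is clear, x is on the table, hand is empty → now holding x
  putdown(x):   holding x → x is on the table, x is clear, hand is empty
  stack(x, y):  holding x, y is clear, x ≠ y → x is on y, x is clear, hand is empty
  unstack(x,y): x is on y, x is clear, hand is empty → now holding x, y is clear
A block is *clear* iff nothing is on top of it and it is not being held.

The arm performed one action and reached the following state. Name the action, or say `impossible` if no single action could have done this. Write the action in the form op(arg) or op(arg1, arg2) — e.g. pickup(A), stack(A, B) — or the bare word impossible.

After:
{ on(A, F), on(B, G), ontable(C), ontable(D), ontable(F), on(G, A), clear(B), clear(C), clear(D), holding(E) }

pickup(E)

target: towers=[C; D; F/A/G/B] holding=E
     unstack(B, G) → towers=[C; D; E; F/A/G] holding=B
         pickup(D) → towers=[C; E; F/A/G/B] holding=D
         pickup(E) → towers=[C; D; F/A/G/B] holding=E  ← match
         pickup(C) → towers=[D; E; F/A/G/B] holding=C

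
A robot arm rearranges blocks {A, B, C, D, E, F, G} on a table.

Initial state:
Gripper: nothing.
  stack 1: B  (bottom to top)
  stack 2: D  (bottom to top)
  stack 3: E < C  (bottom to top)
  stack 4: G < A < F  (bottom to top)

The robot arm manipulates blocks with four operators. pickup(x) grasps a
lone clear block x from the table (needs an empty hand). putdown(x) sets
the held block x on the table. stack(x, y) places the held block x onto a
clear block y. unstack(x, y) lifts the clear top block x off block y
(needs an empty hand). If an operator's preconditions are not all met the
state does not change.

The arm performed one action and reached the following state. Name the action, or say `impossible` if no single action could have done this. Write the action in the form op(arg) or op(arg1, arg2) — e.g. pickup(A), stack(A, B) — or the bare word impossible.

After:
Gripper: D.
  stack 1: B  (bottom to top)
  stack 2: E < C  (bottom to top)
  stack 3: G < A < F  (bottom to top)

target: towers=[B; E/C; G/A/F] holding=D
         pickup(B) → towers=[D; E/C; G/A/F] holding=B
     unstack(F, A) → towers=[B; D; E/C; G/A] holding=F
         pickup(D) → towers=[B; E/C; G/A/F] holding=D  ← match
     unstack(C, E) → towers=[B; D; E; G/A/F] holding=C

pickup(D)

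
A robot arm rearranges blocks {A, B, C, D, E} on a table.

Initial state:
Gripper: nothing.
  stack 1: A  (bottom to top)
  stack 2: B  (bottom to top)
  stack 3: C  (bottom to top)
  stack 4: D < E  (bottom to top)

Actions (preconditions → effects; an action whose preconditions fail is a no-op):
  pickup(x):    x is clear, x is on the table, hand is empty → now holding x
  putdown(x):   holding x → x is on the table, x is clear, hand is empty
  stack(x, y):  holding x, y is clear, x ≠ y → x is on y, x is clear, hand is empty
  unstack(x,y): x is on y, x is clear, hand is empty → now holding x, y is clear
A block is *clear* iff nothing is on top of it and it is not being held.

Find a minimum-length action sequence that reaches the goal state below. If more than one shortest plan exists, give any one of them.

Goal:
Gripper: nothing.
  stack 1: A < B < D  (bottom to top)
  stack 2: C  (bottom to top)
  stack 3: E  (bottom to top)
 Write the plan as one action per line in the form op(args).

step 1 (pickup(B)): towers=[A; C; D/E] holding=B
step 2 (stack(B, A)): towers=[A/B; C; D/E] holding=-
step 3 (unstack(E, D)): towers=[A/B; C; D] holding=E
step 4 (putdown(E)): towers=[A/B; C; D; E] holding=-
step 5 (pickup(D)): towers=[A/B; C; E] holding=D
step 6 (stack(D, B)): towers=[A/B/D; C; E] holding=-
goal check: towers=[A/B/D; C; E] holding=- — reached (length 6, optimal by BFS)

pickup(B)
stack(B, A)
unstack(E, D)
putdown(E)
pickup(D)
stack(D, B)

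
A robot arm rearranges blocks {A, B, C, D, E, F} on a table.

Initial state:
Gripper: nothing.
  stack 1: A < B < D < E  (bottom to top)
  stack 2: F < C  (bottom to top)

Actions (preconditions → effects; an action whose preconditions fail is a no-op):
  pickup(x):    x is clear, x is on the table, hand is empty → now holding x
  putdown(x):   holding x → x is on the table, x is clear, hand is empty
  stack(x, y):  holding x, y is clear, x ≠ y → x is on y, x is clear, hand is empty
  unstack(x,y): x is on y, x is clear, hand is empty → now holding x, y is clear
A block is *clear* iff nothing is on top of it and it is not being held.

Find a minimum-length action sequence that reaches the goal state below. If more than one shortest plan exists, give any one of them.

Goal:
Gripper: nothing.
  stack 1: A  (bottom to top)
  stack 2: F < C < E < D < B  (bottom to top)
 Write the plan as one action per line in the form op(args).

step 1 (unstack(E, D)): towers=[A/B/D; F/C] holding=E
step 2 (stack(E, C)): towers=[A/B/D; F/C/E] holding=-
step 3 (unstack(D, B)): towers=[A/B; F/C/E] holding=D
step 4 (stack(D, E)): towers=[A/B; F/C/E/D] holding=-
step 5 (unstack(B, A)): towers=[A; F/C/E/D] holding=B
step 6 (stack(B, D)): towers=[A; F/C/E/D/B] holding=-
goal check: towers=[A; F/C/E/D/B] holding=- — reached (length 6, optimal by BFS)

unstack(E, D)
stack(E, C)
unstack(D, B)
stack(D, E)
unstack(B, A)
stack(B, D)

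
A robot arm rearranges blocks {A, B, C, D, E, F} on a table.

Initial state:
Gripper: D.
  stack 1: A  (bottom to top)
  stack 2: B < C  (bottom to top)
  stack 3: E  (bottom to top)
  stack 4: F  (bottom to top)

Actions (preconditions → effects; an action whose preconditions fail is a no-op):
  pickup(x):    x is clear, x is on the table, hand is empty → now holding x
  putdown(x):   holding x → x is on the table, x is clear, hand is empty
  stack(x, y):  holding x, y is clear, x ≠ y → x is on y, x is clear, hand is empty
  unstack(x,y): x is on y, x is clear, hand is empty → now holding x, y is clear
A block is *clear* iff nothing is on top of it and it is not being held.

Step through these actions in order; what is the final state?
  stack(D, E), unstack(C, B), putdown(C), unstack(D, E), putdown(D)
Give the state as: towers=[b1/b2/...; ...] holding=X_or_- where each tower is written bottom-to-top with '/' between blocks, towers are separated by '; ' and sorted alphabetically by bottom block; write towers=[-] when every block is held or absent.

step 1 (stack(D, E)): towers=[A; B/C; E/D; F] holding=-
step 2 (unstack(C, B)): towers=[A; B; E/D; F] holding=C
step 3 (putdown(C)): towers=[A; B; C; E/D; F] holding=-
step 4 (unstack(D, E)): towers=[A; B; C; E; F] holding=D
step 5 (putdown(D)): towers=[A; B; C; D; E; F] holding=-

towers=[A; B; C; D; E; F] holding=-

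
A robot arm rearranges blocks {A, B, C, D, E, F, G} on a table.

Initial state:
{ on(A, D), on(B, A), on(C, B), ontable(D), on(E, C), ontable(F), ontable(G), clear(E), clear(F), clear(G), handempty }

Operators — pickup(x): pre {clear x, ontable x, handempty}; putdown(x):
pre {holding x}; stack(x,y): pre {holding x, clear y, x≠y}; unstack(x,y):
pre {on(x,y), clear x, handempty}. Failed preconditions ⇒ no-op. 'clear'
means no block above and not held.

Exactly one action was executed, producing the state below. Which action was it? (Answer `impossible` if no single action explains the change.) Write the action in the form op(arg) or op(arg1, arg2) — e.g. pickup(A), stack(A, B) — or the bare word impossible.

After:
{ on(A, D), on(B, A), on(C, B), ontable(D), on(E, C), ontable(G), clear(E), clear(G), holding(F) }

pickup(F)

target: towers=[D/A/B/C/E; G] holding=F
         pickup(F) → towers=[D/A/B/C/E; G] holding=F  ← match
         pickup(G) → towers=[D/A/B/C/E; F] holding=G
     unstack(E, C) → towers=[D/A/B/C; F; G] holding=E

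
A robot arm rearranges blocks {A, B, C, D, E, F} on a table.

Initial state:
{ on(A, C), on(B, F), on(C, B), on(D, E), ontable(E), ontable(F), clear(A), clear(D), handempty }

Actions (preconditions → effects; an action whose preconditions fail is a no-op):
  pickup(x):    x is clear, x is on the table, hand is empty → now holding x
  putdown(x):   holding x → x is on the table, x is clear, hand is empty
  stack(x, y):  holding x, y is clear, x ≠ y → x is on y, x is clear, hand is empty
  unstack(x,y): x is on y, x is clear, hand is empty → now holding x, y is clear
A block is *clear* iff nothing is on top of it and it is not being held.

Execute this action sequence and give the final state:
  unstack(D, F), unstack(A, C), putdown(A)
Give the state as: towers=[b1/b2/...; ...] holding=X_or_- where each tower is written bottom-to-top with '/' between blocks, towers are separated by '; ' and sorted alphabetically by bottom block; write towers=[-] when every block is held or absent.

towers=[A; E/D; F/B/C] holding=-

step 1 (unstack(D, F)) [no-op]: towers=[E/D; F/B/C/A] holding=-
step 2 (unstack(A, C)): towers=[E/D; F/B/C] holding=A
step 3 (putdown(A)): towers=[A; E/D; F/B/C] holding=-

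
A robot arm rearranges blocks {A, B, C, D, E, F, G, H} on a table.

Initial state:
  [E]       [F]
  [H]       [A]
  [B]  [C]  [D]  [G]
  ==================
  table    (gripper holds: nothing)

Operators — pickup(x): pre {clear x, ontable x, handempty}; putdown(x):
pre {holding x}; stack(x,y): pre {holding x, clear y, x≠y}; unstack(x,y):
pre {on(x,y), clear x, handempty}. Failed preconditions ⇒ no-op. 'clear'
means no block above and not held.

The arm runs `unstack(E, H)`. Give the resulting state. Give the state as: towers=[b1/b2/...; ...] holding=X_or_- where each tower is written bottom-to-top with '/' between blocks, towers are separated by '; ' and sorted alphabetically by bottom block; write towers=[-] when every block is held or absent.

towers=[B/H; C; D/A/F; G] holding=E

before: towers=[B/H/E; C; D/A/F; G] holding=-
pre[unstack(E, H)]: on(E,H) yes, clear(E) yes, handempty yes
all met → apply unstack(E, H)
after:  towers=[B/H; C; D/A/F; G] holding=E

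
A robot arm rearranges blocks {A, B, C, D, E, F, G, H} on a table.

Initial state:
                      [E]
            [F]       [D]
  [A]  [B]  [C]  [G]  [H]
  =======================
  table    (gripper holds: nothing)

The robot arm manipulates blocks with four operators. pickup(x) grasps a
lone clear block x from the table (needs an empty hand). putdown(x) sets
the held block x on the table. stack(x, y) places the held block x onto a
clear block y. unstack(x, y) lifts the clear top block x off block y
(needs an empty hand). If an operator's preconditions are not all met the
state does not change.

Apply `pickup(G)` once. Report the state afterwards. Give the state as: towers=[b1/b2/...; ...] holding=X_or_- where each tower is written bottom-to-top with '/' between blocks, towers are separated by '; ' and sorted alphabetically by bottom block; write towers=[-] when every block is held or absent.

before: towers=[A; B; C/F; G; H/D/E] holding=-
pre[pickup(G)]: clear(G) ✓, ontable(G) ✓, handempty ✓
all met → apply pickup(G)
after:  towers=[A; B; C/F; H/D/E] holding=G

towers=[A; B; C/F; H/D/E] holding=G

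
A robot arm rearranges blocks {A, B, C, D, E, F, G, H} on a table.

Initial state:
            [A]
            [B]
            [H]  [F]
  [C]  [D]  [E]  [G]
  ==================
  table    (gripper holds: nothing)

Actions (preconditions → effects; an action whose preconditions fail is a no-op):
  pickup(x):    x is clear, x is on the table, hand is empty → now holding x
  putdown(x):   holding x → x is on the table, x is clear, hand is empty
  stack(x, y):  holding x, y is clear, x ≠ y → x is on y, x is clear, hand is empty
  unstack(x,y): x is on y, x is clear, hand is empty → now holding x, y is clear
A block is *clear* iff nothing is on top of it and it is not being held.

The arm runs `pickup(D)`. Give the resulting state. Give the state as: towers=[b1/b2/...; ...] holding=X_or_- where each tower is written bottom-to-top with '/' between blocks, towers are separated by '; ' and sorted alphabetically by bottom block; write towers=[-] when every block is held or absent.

before: towers=[C; D; E/H/B/A; G/F] holding=-
pre[pickup(D)]: clear(D) ✓, ontable(D) ✓, handempty ✓
all met → apply pickup(D)
after:  towers=[C; E/H/B/A; G/F] holding=D

towers=[C; E/H/B/A; G/F] holding=D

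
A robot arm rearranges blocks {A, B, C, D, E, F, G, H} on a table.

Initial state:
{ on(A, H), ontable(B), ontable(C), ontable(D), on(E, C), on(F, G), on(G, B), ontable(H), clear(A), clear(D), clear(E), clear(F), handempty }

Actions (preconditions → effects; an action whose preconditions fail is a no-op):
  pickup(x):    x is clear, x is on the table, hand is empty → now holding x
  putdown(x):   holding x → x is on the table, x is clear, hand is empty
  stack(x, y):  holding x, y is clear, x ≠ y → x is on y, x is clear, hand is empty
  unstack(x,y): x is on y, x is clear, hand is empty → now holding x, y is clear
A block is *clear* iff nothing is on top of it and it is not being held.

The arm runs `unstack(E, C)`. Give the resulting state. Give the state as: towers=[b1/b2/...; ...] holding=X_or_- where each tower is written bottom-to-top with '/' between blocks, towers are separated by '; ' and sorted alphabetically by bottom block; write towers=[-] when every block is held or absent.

before: towers=[B/G/F; C/E; D; H/A] holding=-
pre[unstack(E, C)]: on(E,C) yes, clear(E) yes, handempty yes
all met → apply unstack(E, C)
after:  towers=[B/G/F; C; D; H/A] holding=E

towers=[B/G/F; C; D; H/A] holding=E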